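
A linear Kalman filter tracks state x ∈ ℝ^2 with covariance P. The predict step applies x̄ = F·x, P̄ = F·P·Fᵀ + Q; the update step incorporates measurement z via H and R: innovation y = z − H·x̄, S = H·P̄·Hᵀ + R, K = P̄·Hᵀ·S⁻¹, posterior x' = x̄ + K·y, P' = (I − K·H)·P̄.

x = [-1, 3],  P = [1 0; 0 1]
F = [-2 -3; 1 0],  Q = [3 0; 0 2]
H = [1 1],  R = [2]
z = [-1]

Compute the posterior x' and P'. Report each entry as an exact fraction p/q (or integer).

x' = [-21/17, -10/17]
P' = [76/17 -48/17; -48/17 50/17]

x̄ = F·x = [-7, -1]
P̄ = F·P·Fᵀ + Q = [16 -2; -2 3]
y = z − H·x̄ = [7]
S = H·P̄·Hᵀ + R = [17]
K = P̄·Hᵀ·S⁻¹ = [14/17; 1/17]
x' = x̄ + K·y = [-21/17, -10/17]
P' = (I − K·H)·P̄ = [76/17 -48/17; -48/17 50/17]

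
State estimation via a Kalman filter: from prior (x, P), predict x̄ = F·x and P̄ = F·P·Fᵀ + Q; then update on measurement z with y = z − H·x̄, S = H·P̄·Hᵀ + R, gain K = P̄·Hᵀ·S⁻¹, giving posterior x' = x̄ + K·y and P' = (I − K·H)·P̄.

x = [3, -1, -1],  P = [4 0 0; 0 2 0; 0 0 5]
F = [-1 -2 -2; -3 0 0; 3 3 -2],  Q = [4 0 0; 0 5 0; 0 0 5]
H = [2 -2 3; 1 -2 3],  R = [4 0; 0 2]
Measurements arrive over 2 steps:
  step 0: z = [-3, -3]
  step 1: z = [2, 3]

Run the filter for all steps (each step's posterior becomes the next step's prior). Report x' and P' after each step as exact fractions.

step 0: x̄ = F·x = [1, -9, 8]
step 0: P̄ = F·P·Fᵀ + Q = [36 12 -4; 12 41 -36; -4 -36 79]
step 0: y = z − H·x̄ = [-47, -46]
step 0: S = H·P̄·Hᵀ + R = [1311 1271; 1271 1273]
step 0: K = P̄·Hᵀ·S⁻¹ = [22914/26731 -22878/26731; 7460/26731 -11186/26731; -2241/26731 8642/26731]
step 0: x' = x̄ + K·y = [2161/26731, -76643/26731, -78357/26731]
step 0: P' = (I − K·H)·P̄ = [137412/26731 52212/26731 -26248/26731; 52212/26731 343223/26731 203954/26731; -26248/26731 203954/26731 150480/26731]
step 1: x̄ = F·x = [307839/26731, -6483/26731, -66732/26731]
step 1: P̄ = F·P·Fᵀ + Q = [3954636/26731 568020/26731 -2642478/26731; 568020/26731 1370363/26731 -1864104/26731; -2642478/26731 -1864104/26731 3868634/26731]
step 1: y = z − H·x̄ = [-374986/26731, -40416/26731]
step 1: S = H·P̄·Hᵀ + R = [42339978/26731 43387256/26731; 43387256/26731 48549556/26731]
step 1: K = P̄·Hᵀ·S⁻¹ = [4141641/4329457 -91450569/95248054; -5317385/73600769 -154433959/1619216918; -26685531/73600769 473973114/809608459]
step 1: x' = x̄ + K·y = [-21513051/47624027, 740918935/809608459, 1380076194/809608459]
step 1: P' = (I − K·H)·P̄ = [273682773/47624027 -4678293/47624027 -124829976/47624027; -4678293/47624027 3325911476/809608459 2192306658/809608459; -124829976/47624027 2192306658/809608459 2484889712/809608459]

step 0: x' = [2161/26731, -76643/26731, -78357/26731], P' = [137412/26731 52212/26731 -26248/26731; 52212/26731 343223/26731 203954/26731; -26248/26731 203954/26731 150480/26731]
step 1: x' = [-21513051/47624027, 740918935/809608459, 1380076194/809608459], P' = [273682773/47624027 -4678293/47624027 -124829976/47624027; -4678293/47624027 3325911476/809608459 2192306658/809608459; -124829976/47624027 2192306658/809608459 2484889712/809608459]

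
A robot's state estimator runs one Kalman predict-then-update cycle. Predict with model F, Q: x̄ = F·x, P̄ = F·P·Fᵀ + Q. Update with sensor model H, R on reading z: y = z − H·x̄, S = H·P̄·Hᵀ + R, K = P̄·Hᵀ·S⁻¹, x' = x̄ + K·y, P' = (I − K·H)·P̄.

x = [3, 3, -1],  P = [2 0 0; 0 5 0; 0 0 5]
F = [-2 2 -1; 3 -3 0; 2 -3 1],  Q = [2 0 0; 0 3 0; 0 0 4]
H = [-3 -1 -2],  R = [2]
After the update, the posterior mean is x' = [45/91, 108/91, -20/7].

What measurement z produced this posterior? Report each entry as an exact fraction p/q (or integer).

z = [3]

x̄ = F·x = [1, 0, -4]
P̄ = F·P·Fᵀ + Q = [35 -42 -43; -42 66 57; -43 57 62]
S = H·P̄·Hᵀ + R = [91]
K = P̄·Hᵀ·S⁻¹ = [23/91; -54/91; -4/7]
x' − x̄ = [-46/91, 108/91, 8/7] = K·y
y = (KᵀK)⁻¹·Kᵀ·(x' − x̄) = [-2]
z = y + H·x̄ = [-2] + [5] = [3]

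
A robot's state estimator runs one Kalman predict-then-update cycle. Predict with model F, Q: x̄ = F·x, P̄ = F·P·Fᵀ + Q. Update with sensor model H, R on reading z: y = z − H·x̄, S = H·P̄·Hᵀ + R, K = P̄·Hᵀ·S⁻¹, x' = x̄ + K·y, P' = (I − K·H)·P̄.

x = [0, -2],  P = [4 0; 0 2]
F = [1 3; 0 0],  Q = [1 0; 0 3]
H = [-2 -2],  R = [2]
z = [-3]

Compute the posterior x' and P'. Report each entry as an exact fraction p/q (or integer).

x' = [27/53, 45/53]
P' = [161/53 -138/53; -138/53 141/53]

x̄ = F·x = [-6, 0]
P̄ = F·P·Fᵀ + Q = [23 0; 0 3]
y = z − H·x̄ = [-15]
S = H·P̄·Hᵀ + R = [106]
K = P̄·Hᵀ·S⁻¹ = [-23/53; -3/53]
x' = x̄ + K·y = [27/53, 45/53]
P' = (I − K·H)·P̄ = [161/53 -138/53; -138/53 141/53]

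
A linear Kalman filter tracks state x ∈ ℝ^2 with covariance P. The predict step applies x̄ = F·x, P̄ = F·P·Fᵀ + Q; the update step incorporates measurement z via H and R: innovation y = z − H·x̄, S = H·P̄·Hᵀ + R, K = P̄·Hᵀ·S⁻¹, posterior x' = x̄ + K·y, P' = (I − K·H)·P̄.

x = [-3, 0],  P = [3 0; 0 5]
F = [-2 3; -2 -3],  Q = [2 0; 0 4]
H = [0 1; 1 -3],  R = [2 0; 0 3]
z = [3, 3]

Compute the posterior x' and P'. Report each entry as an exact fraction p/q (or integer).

x̄ = F·x = [6, 6]
P̄ = F·P·Fᵀ + Q = [59 -33; -33 61]
y = z − H·x̄ = [-3, 15]
S = H·P̄·Hᵀ + R = [63 -216; -216 809]
K = P̄·Hᵀ·S⁻¹ = [2477/1437 314/479; 2693/4311 -48/479]
x' = x̄ + K·y = [5107/479, 3769/1437]
P' = (I − K·H)·P̄ = [5896/479 4954/1437; 4954/1437 5386/4311]

x' = [5107/479, 3769/1437]
P' = [5896/479 4954/1437; 4954/1437 5386/4311]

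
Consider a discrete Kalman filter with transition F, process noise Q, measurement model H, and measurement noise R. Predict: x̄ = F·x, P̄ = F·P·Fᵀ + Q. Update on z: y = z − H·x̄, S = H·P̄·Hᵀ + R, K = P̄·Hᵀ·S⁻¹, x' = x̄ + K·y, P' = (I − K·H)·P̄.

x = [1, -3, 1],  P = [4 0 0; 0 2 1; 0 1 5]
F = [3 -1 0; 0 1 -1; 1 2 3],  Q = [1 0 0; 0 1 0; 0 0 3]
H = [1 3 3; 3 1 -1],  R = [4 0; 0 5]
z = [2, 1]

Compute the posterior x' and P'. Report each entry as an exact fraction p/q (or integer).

x' = [819612/243601, -1146108/243601, 1028522/243601]
P' = [578730/243601 -776614/243601 619676/243601; -776614/243601 1308661/243601 -1056151/243601; 619676/243601 -1056151/243601 951487/243601]

x̄ = F·x = [6, -4, -2]
P̄ = F·P·Fᵀ + Q = [39 -1 5; -1 6 -10; 5 -10 72]
y = z − H·x̄ = [14, -15]
S = H·P̄·Hᵀ + R = [589 -51; -51 418]
K = P̄·Hᵀ·S⁻¹ = [26979/243601 67980/243601; -4771/243601 6994/243601; 76421/243601 -29722/243601]
x' = x̄ + K·y = [819612/243601, -1146108/243601, 1028522/243601]
P' = (I − K·H)·P̄ = [578730/243601 -776614/243601 619676/243601; -776614/243601 1308661/243601 -1056151/243601; 619676/243601 -1056151/243601 951487/243601]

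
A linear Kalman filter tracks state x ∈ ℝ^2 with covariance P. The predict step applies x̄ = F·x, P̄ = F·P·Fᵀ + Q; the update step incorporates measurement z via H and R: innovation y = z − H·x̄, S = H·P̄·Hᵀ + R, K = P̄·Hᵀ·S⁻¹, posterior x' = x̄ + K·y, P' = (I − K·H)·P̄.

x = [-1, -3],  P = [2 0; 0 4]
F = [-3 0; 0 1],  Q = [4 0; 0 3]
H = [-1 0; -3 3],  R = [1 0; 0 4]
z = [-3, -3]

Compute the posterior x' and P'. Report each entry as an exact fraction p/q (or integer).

x' = [4227/1739, 2028/1739]
P' = [1474/1739 1386/1739; 1386/1739 2030/1739]

x̄ = F·x = [3, -3]
P̄ = F·P·Fᵀ + Q = [22 0; 0 7]
y = z − H·x̄ = [0, 15]
S = H·P̄·Hᵀ + R = [23 66; 66 265]
K = P̄·Hᵀ·S⁻¹ = [-1474/1739 -66/1739; -1386/1739 483/1739]
x' = x̄ + K·y = [4227/1739, 2028/1739]
P' = (I − K·H)·P̄ = [1474/1739 1386/1739; 1386/1739 2030/1739]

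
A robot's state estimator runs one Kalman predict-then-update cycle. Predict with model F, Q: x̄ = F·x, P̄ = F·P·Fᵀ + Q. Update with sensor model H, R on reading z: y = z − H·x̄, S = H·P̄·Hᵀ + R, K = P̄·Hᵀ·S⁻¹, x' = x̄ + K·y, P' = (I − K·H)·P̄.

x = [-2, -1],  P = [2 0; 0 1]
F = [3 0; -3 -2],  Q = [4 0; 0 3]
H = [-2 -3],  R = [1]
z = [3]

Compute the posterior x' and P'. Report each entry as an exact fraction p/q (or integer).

x̄ = F·x = [-6, 8]
P̄ = F·P·Fᵀ + Q = [22 -18; -18 25]
y = z − H·x̄ = [15]
S = H·P̄·Hᵀ + R = [98]
K = P̄·Hᵀ·S⁻¹ = [5/49; -39/98]
x' = x̄ + K·y = [-219/49, 199/98]
P' = (I − K·H)·P̄ = [1028/49 -687/49; -687/49 929/98]

x' = [-219/49, 199/98]
P' = [1028/49 -687/49; -687/49 929/98]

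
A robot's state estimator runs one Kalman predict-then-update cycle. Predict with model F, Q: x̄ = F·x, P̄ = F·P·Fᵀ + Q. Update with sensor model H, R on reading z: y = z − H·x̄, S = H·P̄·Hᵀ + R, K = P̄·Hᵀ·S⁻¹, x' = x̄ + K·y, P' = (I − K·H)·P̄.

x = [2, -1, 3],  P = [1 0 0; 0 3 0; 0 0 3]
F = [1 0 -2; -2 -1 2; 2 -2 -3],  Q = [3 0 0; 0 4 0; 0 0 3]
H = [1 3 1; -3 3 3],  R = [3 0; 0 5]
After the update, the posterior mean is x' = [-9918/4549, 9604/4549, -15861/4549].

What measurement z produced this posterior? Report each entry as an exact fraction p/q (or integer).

z = [1, 2]

x̄ = F·x = [-4, 3, -3]
P̄ = F·P·Fᵀ + Q = [16 -14 20; -14 23 -16; 20 -16 46]
S = H·P̄·Hᵀ + R = [132 189; 189 374]
K = P̄·Hᵀ·S⁻¹ = [1142/4549 -942/4549; 893/4549 315/4549; 354/4549 186/4549]
x' − x̄ = [8278/4549, -4043/4549, -2214/4549] = K·y
y = (KᵀK)⁻¹·Kᵀ·(x' − x̄) = [-1, -10]
z = y + H·x̄ = [-1, -10] + [2, 12] = [1, 2]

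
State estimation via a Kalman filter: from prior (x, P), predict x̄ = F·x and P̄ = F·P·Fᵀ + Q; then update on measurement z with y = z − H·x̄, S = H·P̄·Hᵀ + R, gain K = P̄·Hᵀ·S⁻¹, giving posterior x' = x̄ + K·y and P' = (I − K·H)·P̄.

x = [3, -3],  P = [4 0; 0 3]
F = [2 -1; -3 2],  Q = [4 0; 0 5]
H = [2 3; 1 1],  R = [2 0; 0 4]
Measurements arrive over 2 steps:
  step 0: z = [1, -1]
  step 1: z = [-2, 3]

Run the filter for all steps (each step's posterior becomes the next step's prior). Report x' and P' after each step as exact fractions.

step 0: x' = [322/239, -173/239], P' = [12306/1195 -8534/1195; -8534/1195 6166/1195]
step 1: x' = [177043/44535, -48054/14845], P' = [1525531/133605 -1061869/133605; -1061869/133605 766871/133605]

step 0: x̄ = F·x = [9, -15]
step 0: P̄ = F·P·Fᵀ + Q = [23 -30; -30 53]
step 0: y = z − H·x̄ = [28, 5]
step 0: S = H·P̄·Hᵀ + R = [211 55; 55 20]
step 0: K = P̄·Hᵀ·S⁻¹ = [-99/239 943/1195; 143/239 -592/1195]
step 0: x' = x̄ + K·y = [322/239, -173/239]
step 0: P' = (I − K·H)·P̄ = [12306/1195 -8534/1195; -8534/1195 6166/1195]
step 1: x̄ = F·x = [817/239, -1312/239]
step 1: P̄ = F·P·Fᵀ + Q = [94306/1195 -145906/1195; -145906/1195 243801/1195]
step 1: y = z − H·x̄ = [1824/239, 1212/239]
step 1: S = H·P̄·Hᵀ + R = [822951/1195 38097/239; 38097/239 10215/239]
step 1: K = P̄·Hᵀ·S⁻¹ = [-26909/53442 25759/29690; 35375/53442 -147499/267210]
step 1: x' = x̄ + K·y = [177043/44535, -48054/14845]
step 1: P' = (I − K·H)·P̄ = [1525531/133605 -1061869/133605; -1061869/133605 766871/133605]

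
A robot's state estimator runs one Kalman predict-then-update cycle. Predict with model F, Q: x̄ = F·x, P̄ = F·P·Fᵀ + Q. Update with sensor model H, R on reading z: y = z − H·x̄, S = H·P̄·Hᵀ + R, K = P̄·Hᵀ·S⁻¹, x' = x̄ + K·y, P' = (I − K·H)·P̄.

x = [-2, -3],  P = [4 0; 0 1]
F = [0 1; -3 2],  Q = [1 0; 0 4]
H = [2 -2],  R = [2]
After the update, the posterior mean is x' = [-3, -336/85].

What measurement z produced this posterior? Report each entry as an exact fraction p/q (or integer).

z = [2]

x̄ = F·x = [-3, 0]
P̄ = F·P·Fᵀ + Q = [2 2; 2 44]
S = H·P̄·Hᵀ + R = [170]
K = P̄·Hᵀ·S⁻¹ = [0; -42/85]
x' − x̄ = [0, -336/85] = K·y
y = (KᵀK)⁻¹·Kᵀ·(x' − x̄) = [8]
z = y + H·x̄ = [8] + [-6] = [2]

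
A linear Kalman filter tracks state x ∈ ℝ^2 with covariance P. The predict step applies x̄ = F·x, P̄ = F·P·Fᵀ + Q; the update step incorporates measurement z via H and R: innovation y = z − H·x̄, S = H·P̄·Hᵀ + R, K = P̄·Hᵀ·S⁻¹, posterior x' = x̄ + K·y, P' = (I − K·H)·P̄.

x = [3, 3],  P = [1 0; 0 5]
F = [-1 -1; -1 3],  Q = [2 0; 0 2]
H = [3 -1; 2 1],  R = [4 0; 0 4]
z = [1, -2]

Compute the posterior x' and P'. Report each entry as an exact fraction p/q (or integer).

x̄ = F·x = [-6, 6]
P̄ = F·P·Fᵀ + Q = [8 -14; -14 48]
y = z − H·x̄ = [25, 4]
S = H·P̄·Hᵀ + R = [208 -14; -14 28]
K = P̄·Hᵀ·S⁻¹ = [13/67 79/469; -80/201 725/1407]
x' = x̄ + K·y = [-223/469, -886/469]
P' = (I − K·H)·P̄ = [136/469 44/469; 44/469 2636/1407]

x' = [-223/469, -886/469]
P' = [136/469 44/469; 44/469 2636/1407]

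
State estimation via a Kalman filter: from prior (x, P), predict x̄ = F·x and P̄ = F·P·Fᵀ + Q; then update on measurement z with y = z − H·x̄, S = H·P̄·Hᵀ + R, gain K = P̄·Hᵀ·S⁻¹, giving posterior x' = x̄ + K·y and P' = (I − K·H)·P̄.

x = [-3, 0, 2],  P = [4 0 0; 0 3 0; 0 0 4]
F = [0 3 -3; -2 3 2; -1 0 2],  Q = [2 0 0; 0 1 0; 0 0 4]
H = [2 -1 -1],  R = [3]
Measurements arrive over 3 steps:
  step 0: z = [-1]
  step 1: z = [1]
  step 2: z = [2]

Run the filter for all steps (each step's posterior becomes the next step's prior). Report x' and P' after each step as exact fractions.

step 0: x̄ = F·x = [-6, 10, 7]
step 0: P̄ = F·P·Fᵀ + Q = [65 3 -24; 3 60 24; -24 24 24]
step 0: y = z − H·x̄ = [28]
step 0: S = H·P̄·Hᵀ + R = [479]
step 0: K = P̄·Hᵀ·S⁻¹ = [151/479; -78/479; -96/479]
step 0: x' = x̄ + K·y = [1354/479, 2606/479, 665/479]
step 0: P' = (I − K·H)·P̄ = [8334/479 13215/479 3000/479; 13215/479 22656/479 4008/479; 3000/479 4008/479 2280/479]
step 1: x̄ = F·x = [5823/479, 6440/479, -24/479]
step 1: P̄ = F·P·Fᵀ + Q = [153238/479 116910/479 -20277/479; 116910/479 112355/479 -7809/479; -20277/479 -7809/479 7370/479]
step 1: y = z − H·x̄ = [-4751/479]
step 1: S = H·P̄·Hᵀ + R = [331964/479]
step 1: K = P̄·Hᵀ·S⁻¹ = [209843/331964; 64637/165982; -40115/331964]
step 1: x' = x̄ + K·y = [1954201/331964, 1590467/165982, 381251/331964]
step 1: P' = (I − K·H)·P̄ = [14270177/331964 12194851/165982 3521123/331964; 12194851/165982 10744284/82991 2707223/165982; 3521123/331964 2707223/165982 1748145/331964]
step 2: x̄ = F·x = [8399049/331964, 3198451/165982, -1191699/331964]
step 2: P̄ = F·P·Fᵀ + Q = [305731429/331964 117425271/165982 -40607931/331964; 117425271/165982 48831855/82991 -13138117/165982; -40607931/331964 -13138117/165982 8506121/331964]
step 2: y = z − H·x̄ = [-10928967/331964]
step 2: S = H·P̄·Hᵀ + R = [598232237/331964]
step 2: K = P̄·Hᵀ·S⁻¹ = [417220247/598232237; 300649898/598232237; -63445749/598232237]
step 2: x' = x̄ + K·y = [1400138451/598232237, 1629815822/598232237, -58790295/598232237]
step 2: P' = (I − K·H)·P̄ = [26586202676/598232237 45360160732/598232237 6560583879/598232237; 45360160732/598232237 79709842774/598232237 10108528996/598232237; 6560583879/598232237 10108528996/598232237 3202976009/598232237]

step 0: x' = [1354/479, 2606/479, 665/479], P' = [8334/479 13215/479 3000/479; 13215/479 22656/479 4008/479; 3000/479 4008/479 2280/479]
step 1: x' = [1954201/331964, 1590467/165982, 381251/331964], P' = [14270177/331964 12194851/165982 3521123/331964; 12194851/165982 10744284/82991 2707223/165982; 3521123/331964 2707223/165982 1748145/331964]
step 2: x' = [1400138451/598232237, 1629815822/598232237, -58790295/598232237], P' = [26586202676/598232237 45360160732/598232237 6560583879/598232237; 45360160732/598232237 79709842774/598232237 10108528996/598232237; 6560583879/598232237 10108528996/598232237 3202976009/598232237]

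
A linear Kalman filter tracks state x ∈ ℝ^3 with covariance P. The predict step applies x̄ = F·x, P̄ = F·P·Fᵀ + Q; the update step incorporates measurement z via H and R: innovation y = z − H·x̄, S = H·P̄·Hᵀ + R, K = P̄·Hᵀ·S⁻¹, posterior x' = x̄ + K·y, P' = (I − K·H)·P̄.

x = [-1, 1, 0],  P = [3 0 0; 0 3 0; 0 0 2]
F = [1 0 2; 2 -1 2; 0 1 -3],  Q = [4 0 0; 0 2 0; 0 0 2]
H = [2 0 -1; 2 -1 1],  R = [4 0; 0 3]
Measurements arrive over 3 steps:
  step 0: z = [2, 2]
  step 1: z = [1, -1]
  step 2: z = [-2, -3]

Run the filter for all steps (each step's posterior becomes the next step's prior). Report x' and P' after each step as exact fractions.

step 0: x' = [977/1653, -7282/4959, -3316/4959], P' = [549/551 3692/1653 1190/1653; 3692/1653 42314/4959 16076/4959; 1190/1653 16076/4959 13760/4959]
step 1: x' = [2743439/6530423, 350195/194938, -549710/6530423], P' = [4315333/6530423 83102/97469 644514/6530423; 83102/97469 294909/97469 72866/97469; 644514/6530423 72866/97469 10507340/6530423]
step 2: x' = [-21859096698/20201154047, 2727219590/20201154047, -1778053840/20201154047], P' = [12975366793/20201154047 16812908270/20201154047 1731937674/20201154047; 16812908270/20201154047 60916923748/20201154047 14902648080/20201154047; 1731937674/20201154047 14902648080/20201154047 32307466224/20201154047]

step 0: x̄ = F·x = [-1, -3, 1]
step 0: P̄ = F·P·Fᵀ + Q = [15 14 -12; 14 25 -15; -12 -15 23]
step 0: y = z − H·x̄ = [5, 0]
step 0: S = H·P̄·Hᵀ + R = [135 -6; -6 37]
step 0: K = P̄·Hᵀ·S⁻¹ = [526/1653 88/551; 1519/4959 -454/1653; -1655/4959 536/1653]
step 0: x' = x̄ + K·y = [977/1653, -7282/4959, -3316/4959]
step 0: P' = (I − K·H)·P̄ = [549/551 3692/1653 1190/1653; 3692/1653 42314/4959 16076/4959; 1190/1653 16076/4959 13760/4959]
step 1: x̄ = F·x = [-3701/4959, 6512/4959, 2666/4959]
step 1: P̄ = F·P·Fᵀ + Q = [94097/4959 43114/4959 -50042/4959; 43114/4959 46988/4959 -43762/4959; -50042/4959 -43762/4959 79616/4959]
step 1: y = z − H·x̄ = [5009/1653, 331/261]
step 1: S = H·P̄·Hᵀ + R = [75112/551 2926/87; 2926/87 12251/261]
step 1: K = P̄·Hᵀ·S⁻¹ = [1996538/6530423 1235782/6530423; 46669/194938 -18613/97469; -2304578/6530423 2304782/6530423]
step 1: x' = x̄ + K·y = [2743439/6530423, 350195/194938, -549710/6530423]
step 1: P' = (I − K·H)·P̄ = [4315333/6530423 83102/97469 644514/6530423; 83102/97469 294909/97469 72866/97469; 644514/6530423 72866/97469 10507340/6530423]
step 2: x̄ = F·x = [1644019/6530423, -14688149/13060846, 26761325/13060846]
step 2: P̄ = F·P·Fᵀ + Q = [75044441/6530423 39195232/6530423 -49645704/6530423; 39195232/6530423 55467129/6530423 -51124249/6530423; -49645704/6530423 -51124249/6530423 98093677/6530423]
step 2: y = z − H·x̄ = [-5936443/13060846, -43604044/6530423]
step 2: S = H·P̄·Hᵀ + R = [622975949/6530423 72569374/6530423; 72569374/6530423 220214593/6530423]
step 2: K = P̄·Hᵀ·S⁻¹ = [6054698978/20201154047 3623254330/20201154047; 4680792115/20201154047 -4129486376/20201154047; -7210897719/20201154047 6956231164/20201154047]
step 2: x' = x̄ + K·y = [-21859096698/20201154047, 2727219590/20201154047, -1778053840/20201154047]
step 2: P' = (I − K·H)·P̄ = [12975366793/20201154047 16812908270/20201154047 1731937674/20201154047; 16812908270/20201154047 60916923748/20201154047 14902648080/20201154047; 1731937674/20201154047 14902648080/20201154047 32307466224/20201154047]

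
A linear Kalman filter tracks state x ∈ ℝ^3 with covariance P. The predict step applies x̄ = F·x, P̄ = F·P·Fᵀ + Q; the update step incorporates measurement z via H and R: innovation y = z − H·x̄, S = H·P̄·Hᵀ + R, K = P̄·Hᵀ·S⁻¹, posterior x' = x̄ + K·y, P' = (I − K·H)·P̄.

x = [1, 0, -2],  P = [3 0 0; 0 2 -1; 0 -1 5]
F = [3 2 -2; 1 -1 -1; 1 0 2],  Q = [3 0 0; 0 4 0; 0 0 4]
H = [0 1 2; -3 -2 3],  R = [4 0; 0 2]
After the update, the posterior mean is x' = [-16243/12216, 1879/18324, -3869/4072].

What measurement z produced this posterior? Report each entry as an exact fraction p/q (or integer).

z = [-2, 1]

x̄ = F·x = [7, 3, -3]
P̄ = F·P·Fᵀ + Q = [66 15 -15; 15 12 -5; -15 -5 27]
S = H·P̄·Hᵀ + R = [104 188; 188 1397]
K = P̄·Hᵀ·S⁻¹ = [10123/36648 -2131/9162; 9293/54972 -1139/13743; 4765/12216 137/3054]
x' − x̄ = [-101755/12216, -53093/18324, 8347/4072] = K·y
y = (KᵀK)⁻¹·Kᵀ·(x' − x̄) = [1, 37]
z = y + H·x̄ = [1, 37] + [-3, -36] = [-2, 1]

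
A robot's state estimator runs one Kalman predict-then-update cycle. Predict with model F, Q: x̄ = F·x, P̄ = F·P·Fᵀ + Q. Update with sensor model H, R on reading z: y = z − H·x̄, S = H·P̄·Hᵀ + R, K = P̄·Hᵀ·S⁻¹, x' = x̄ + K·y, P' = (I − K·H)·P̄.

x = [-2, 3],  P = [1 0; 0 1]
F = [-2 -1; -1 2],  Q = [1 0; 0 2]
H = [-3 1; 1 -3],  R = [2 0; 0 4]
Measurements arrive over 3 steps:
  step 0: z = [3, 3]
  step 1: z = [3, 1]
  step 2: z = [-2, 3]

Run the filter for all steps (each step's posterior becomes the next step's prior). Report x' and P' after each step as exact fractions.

step 0: x' = [-59/57, -1030/1539], P' = [6/19 14/57; 14/57 826/1539]
step 1: x' = [-628166/788163, -201887/788163], P' = [222604/788163 155824/788163; 155824/788163 365704/788163]
step 2: x' = [229597607/359122723, -187778808/359122723], P' = [100972418/359122723 70868850/359122723; 70868850/359122723 166530158/359122723]

step 0: x̄ = F·x = [1, 8]
step 0: P̄ = F·P·Fᵀ + Q = [6 0; 0 7]
step 0: y = z − H·x̄ = [-2, 26]
step 0: S = H·P̄·Hᵀ + R = [63 -39; -39 73]
step 0: K = P̄·Hᵀ·S⁻¹ = [-20/57 -2/19; -154/1539 -175/513]
step 0: x' = x̄ + K·y = [-59/57, -1030/1539]
step 0: P' = (I − K·H)·P̄ = [6/19 14/57; 14/57 826/1539]
step 1: x̄ = F·x = [4216/1539, -467/1539]
step 1: P̄ = F·P·Fᵀ + Q = [5821/1539 -1814/1539; -1814/1539 5356/1539]
step 1: y = z − H·x̄ = [17732/1539, -4078/1539]
step 1: S = H·P̄·Hᵀ + R = [71707/1539 -51671/1539; -51671/1539 71065/1539]
step 1: K = P̄·Hᵀ·S⁻¹ = [-255994/788163 -61217/788163; -50884/788163 -235322/788163]
step 1: x' = x̄ + K·y = [-628166/788163, -201887/788163]
step 1: P' = (I − K·H)·P̄ = [222604/788163 155824/788163; 155824/788163 365704/788163]
step 2: x̄ = F·x = [486073/262721, 224392/788163]
step 2: P̄ = F·P·Fᵀ + Q = [889193/262721 -251224/262721; -251224/262721 2638450/788163]
step 2: y = z − H·x̄ = [2573939/788163, 526482/262721]
step 2: S = H·P̄·Hᵀ + R = [32745019/788163 -7818269/262721; -7818269/262721 11362771/262721]
step 2: K = P̄·Hᵀ·S⁻¹ = [-116024202/359122723 -27908533/359122723; -23038196/359122723 -107180406/359122723]
step 2: x' = x̄ + K·y = [229597607/359122723, -187778808/359122723]
step 2: P' = (I − K·H)·P̄ = [100972418/359122723 70868850/359122723; 70868850/359122723 166530158/359122723]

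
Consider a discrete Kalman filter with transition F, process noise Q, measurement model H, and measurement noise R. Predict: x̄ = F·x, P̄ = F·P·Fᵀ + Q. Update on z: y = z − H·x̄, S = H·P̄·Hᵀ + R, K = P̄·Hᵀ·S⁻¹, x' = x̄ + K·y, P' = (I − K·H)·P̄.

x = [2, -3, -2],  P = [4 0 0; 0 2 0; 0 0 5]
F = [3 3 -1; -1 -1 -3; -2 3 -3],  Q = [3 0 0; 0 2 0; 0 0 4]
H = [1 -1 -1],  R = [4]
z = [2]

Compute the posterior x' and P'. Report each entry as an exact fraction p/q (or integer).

x̄ = F·x = [-1, 7, -7]
P̄ = F·P·Fᵀ + Q = [62 -3 9; -3 53 47; 9 47 83]
y = z − H·x̄ = [3]
S = H·P̄·Hᵀ + R = [284]
K = P̄·Hᵀ·S⁻¹ = [14/71; -103/284; -121/284]
x' = x̄ + K·y = [-29/71, 1679/284, -2351/284]
P' = (I − K·H)·P̄ = [3618/71 1229/71 2333/71; 1229/71 4443/284 885/284; 2333/71 885/284 8931/284]

x' = [-29/71, 1679/284, -2351/284]
P' = [3618/71 1229/71 2333/71; 1229/71 4443/284 885/284; 2333/71 885/284 8931/284]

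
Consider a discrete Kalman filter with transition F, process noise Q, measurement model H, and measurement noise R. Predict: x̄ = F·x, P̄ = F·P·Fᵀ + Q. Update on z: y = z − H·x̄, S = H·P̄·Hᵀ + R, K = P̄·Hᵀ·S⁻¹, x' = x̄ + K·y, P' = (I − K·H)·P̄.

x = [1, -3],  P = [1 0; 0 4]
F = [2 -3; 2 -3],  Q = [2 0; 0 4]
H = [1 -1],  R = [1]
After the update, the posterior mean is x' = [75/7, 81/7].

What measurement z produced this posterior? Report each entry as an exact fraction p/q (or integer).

z = [-1]

x̄ = F·x = [11, 11]
P̄ = F·P·Fᵀ + Q = [42 40; 40 44]
S = H·P̄·Hᵀ + R = [7]
K = P̄·Hᵀ·S⁻¹ = [2/7; -4/7]
x' − x̄ = [-2/7, 4/7] = K·y
y = (KᵀK)⁻¹·Kᵀ·(x' − x̄) = [-1]
z = y + H·x̄ = [-1] + [0] = [-1]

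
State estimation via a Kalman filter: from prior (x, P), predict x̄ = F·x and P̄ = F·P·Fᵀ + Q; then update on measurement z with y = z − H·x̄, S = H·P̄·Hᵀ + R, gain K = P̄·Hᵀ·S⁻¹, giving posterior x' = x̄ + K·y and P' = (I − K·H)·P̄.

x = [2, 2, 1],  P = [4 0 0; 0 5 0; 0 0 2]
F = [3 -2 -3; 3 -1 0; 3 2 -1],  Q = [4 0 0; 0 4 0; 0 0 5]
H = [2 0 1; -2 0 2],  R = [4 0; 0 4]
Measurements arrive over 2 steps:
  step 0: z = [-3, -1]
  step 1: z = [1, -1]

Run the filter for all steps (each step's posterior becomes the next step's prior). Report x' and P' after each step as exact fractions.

step 0: x' = [-33508/40725, 71561/40725, -48257/40725], P' = [22462/40725 13846/40725 8948/40725; 13846/40725 616393/40725 12884/40725; 8948/40725 12884/40725 35692/40725]
step 1: x' = [15617232/32703641, -488720714/163518205, -1548741/163518205], P' = [17576530/32703641 7185362/32703641 6469500/32703641; 7185362/32703641 290479307/32703641 2267868/32703641; 6469500/32703641 2267868/32703641 27834636/32703641]

step 0: x̄ = F·x = [-1, 4, 9]
step 0: P̄ = F·P·Fᵀ + Q = [78 46 22; 46 45 26; 22 26 63]
step 0: y = z − H·x̄ = [-10, -21]
step 0: S = H·P̄·Hᵀ + R = [467 -142; -142 392]
step 0: K = P̄·Hᵀ·S⁻¹ = [13468/40725 -6757/40725; 10144/40725 -481/40725; 13397/40725 13372/40725]
step 0: x' = x̄ + K·y = [-33508/40725, 71561/40725, -48257/40725]
step 0: P' = (I − K·H)·P̄ = [22462/40725 13846/40725 8948/40725; 13846/40725 616393/40725 12884/40725; 8948/40725 12884/40725 35692/40725]
step 1: x̄ = F·x = [-3955/1629, -34417/8145, 2019/905]
step 1: P̄ = F·P·Fᵀ + Q = [119170/1629 50738/1629 -10290/181; 50738/1629 35935/1629 -4458/181; -10290/181 -4458/181 13191/181]
step 1: y = z − H·x̄ = [29524/8145, -84037/8145]
step 1: S = H·P̄·Hᵀ + R = [231475/1629 -424462/1629; -424462/1629 1698952/1629]
step 1: K = P̄·Hᵀ·S⁻¹ = [10405640/32703641 -5553515/32703641; 4159648/32703641 -2458747/32703641; 10193409/32703641 10682568/32703641]
step 1: x' = x̄ + K·y = [15617232/32703641, -488720714/163518205, -1548741/163518205]
step 1: P' = (I − K·H)·P̄ = [17576530/32703641 7185362/32703641 6469500/32703641; 7185362/32703641 290479307/32703641 2267868/32703641; 6469500/32703641 2267868/32703641 27834636/32703641]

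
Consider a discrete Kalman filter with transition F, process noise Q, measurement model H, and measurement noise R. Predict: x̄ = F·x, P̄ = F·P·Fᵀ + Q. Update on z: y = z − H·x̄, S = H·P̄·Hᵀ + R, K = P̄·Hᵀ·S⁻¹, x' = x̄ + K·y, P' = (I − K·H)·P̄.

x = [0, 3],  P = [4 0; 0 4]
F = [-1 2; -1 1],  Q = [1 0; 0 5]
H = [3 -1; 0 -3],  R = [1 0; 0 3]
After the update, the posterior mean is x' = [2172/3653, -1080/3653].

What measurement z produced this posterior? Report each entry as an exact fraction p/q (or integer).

x̄ = F·x = [6, 3]
P̄ = F·P·Fᵀ + Q = [21 12; 12 13]
S = H·P̄·Hᵀ + R = [131 -69; -69 120]
K = P̄·Hᵀ·S⁻¹ = [1212/3653 -399/3653; 23/3653 -1174/3653]
x' − x̄ = [-19746/3653, -12039/3653] = K·y
y = (KᵀK)⁻¹·Kᵀ·(x' − x̄) = [-13, 10]
z = y + H·x̄ = [-13, 10] + [15, -9] = [2, 1]

z = [2, 1]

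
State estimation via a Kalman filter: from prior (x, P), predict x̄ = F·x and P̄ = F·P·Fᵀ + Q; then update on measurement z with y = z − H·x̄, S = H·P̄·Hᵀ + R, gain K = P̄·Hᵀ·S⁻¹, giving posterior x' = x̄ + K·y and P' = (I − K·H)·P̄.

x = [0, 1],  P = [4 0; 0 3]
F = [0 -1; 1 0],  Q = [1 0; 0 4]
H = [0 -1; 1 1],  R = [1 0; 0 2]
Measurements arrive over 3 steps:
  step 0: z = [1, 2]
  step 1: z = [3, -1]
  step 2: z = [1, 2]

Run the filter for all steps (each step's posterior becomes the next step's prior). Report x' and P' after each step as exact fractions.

step 0: x' = [39/31, -12/31], P' = [52/31 -16/31; -16/31 24/31]
step 1: x' = [182/327, -689/327], P' = [1022/981 -272/981; -272/981 656/981]
step 2: x' = [5674/2469, -16474/27159], P' = [2528/2469 -694/2469; -694/2469 18070/27159]

step 0: x̄ = F·x = [-1, 0]
step 0: P̄ = F·P·Fᵀ + Q = [4 0; 0 8]
step 0: y = z − H·x̄ = [1, 3]
step 0: S = H·P̄·Hᵀ + R = [9 -8; -8 14]
step 0: K = P̄·Hᵀ·S⁻¹ = [16/31 18/31; -24/31 4/31]
step 0: x' = x̄ + K·y = [39/31, -12/31]
step 0: P' = (I − K·H)·P̄ = [52/31 -16/31; -16/31 24/31]
step 1: x̄ = F·x = [12/31, 39/31]
step 1: P̄ = F·P·Fᵀ + Q = [55/31 16/31; 16/31 176/31]
step 1: y = z − H·x̄ = [132/31, -82/31]
step 1: S = H·P̄·Hᵀ + R = [207/31 -192/31; -192/31 325/31]
step 1: K = P̄·Hᵀ·S⁻¹ = [272/981 125/327; -656/981 64/327]
step 1: x' = x̄ + K·y = [182/327, -689/327]
step 1: P' = (I − K·H)·P̄ = [1022/981 -272/981; -272/981 656/981]
step 2: x̄ = F·x = [689/327, 182/327]
step 2: P̄ = F·P·Fᵀ + Q = [1637/981 272/981; 272/981 4946/981]
step 2: y = z − H·x̄ = [509/327, -217/327]
step 2: S = H·P̄·Hᵀ + R = [5927/981 -5218/981; -5218/981 9089/981]
step 2: K = P̄·Hᵀ·S⁻¹ = [694/2469 917/2469; -18070/27159 5218/27159]
step 2: x' = x̄ + K·y = [5674/2469, -16474/27159]
step 2: P' = (I − K·H)·P̄ = [2528/2469 -694/2469; -694/2469 18070/27159]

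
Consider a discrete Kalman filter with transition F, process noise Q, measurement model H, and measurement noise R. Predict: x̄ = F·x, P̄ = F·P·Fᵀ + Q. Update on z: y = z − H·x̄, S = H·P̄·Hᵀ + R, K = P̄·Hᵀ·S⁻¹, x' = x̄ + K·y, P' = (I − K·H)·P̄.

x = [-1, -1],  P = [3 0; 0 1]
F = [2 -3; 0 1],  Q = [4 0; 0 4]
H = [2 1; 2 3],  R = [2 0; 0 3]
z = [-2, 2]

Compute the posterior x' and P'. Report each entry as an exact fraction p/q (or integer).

x̄ = F·x = [1, -1]
P̄ = F·P·Fᵀ + Q = [25 -3; -3 5]
y = z − H·x̄ = [-3, 3]
S = H·P̄·Hᵀ + R = [95 91; 91 112]
K = P̄·Hᵀ·S⁻¹ = [219/337 -382/2359; -133/337 946/2359]
x' = x̄ + K·y = [-3386/2359, 3272/2359]
P' = (I − K·H)·P̄ = [2586/2359 -2106/2359; -2106/2359 2350/2359]

x' = [-3386/2359, 3272/2359]
P' = [2586/2359 -2106/2359; -2106/2359 2350/2359]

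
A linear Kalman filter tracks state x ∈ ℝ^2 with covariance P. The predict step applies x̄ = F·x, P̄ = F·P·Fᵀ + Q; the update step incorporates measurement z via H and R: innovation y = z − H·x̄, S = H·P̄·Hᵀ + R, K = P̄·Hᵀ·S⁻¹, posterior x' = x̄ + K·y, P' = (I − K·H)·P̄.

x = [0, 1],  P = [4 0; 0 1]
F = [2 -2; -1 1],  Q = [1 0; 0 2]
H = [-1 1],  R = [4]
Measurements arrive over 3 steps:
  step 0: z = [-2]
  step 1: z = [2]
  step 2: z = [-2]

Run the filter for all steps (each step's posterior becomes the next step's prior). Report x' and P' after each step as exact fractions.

step 0: x' = [51/52, -33/52], P' = [131/52 7/52; 7/52 75/52]
step 1: x' = [-371/523, 319/523], P' = [1278/523 74/523; 74/523 754/523]
step 2: x' = [16064/20617, -12706/20617], P' = [50238/20617 2930/20617; 2930/20617 29722/20617]

step 0: x̄ = F·x = [-2, 1]
step 0: P̄ = F·P·Fᵀ + Q = [21 -10; -10 7]
step 0: y = z − H·x̄ = [-5]
step 0: S = H·P̄·Hᵀ + R = [52]
step 0: K = P̄·Hᵀ·S⁻¹ = [-31/52; 17/52]
step 0: x' = x̄ + K·y = [51/52, -33/52]
step 0: P' = (I − K·H)·P̄ = [131/52 7/52; 7/52 75/52]
step 1: x̄ = F·x = [42/13, -21/13]
step 1: P̄ = F·P·Fᵀ + Q = [205/13 -96/13; -96/13 74/13]
step 1: y = z − H·x̄ = [89/13]
step 1: S = H·P̄·Hᵀ + R = [523/13]
step 1: K = P̄·Hᵀ·S⁻¹ = [-301/523; 170/523]
step 1: x' = x̄ + K·y = [-371/523, 319/523]
step 1: P' = (I − K·H)·P̄ = [1278/523 74/523; 74/523 754/523]
step 2: x̄ = F·x = [-1380/523, 690/523]
step 2: P̄ = F·P·Fᵀ + Q = [8059/523 -3768/523; -3768/523 2930/523]
step 2: y = z − H·x̄ = [-3116/523]
step 2: S = H·P̄·Hᵀ + R = [20617/523]
step 2: K = P̄·Hᵀ·S⁻¹ = [-11827/20617; 6698/20617]
step 2: x' = x̄ + K·y = [16064/20617, -12706/20617]
step 2: P' = (I − K·H)·P̄ = [50238/20617 2930/20617; 2930/20617 29722/20617]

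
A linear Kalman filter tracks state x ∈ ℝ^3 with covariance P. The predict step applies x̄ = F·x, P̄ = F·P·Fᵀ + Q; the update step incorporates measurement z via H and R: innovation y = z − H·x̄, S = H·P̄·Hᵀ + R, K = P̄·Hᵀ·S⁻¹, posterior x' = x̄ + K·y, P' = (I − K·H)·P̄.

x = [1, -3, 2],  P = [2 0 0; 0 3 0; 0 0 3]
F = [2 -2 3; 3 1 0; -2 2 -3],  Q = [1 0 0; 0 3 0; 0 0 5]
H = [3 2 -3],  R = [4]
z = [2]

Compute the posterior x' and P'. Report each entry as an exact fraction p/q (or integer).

x' = [1753/995, -3444/995, -1261/995]
P' = [7311/1990 -6504/995 -1757/1990; -6504/995 20352/995 7008/995; -1757/1990 7008/995 7999/1990]

x̄ = F·x = [14, 0, -14]
P̄ = F·P·Fᵀ + Q = [48 6 -47; 6 24 -6; -47 -6 52]
y = z − H·x̄ = [-82]
S = H·P̄·Hᵀ + R = [1990]
K = P̄·Hᵀ·S⁻¹ = [297/1990; 42/995; -309/1990]
x' = x̄ + K·y = [1753/995, -3444/995, -1261/995]
P' = (I − K·H)·P̄ = [7311/1990 -6504/995 -1757/1990; -6504/995 20352/995 7008/995; -1757/1990 7008/995 7999/1990]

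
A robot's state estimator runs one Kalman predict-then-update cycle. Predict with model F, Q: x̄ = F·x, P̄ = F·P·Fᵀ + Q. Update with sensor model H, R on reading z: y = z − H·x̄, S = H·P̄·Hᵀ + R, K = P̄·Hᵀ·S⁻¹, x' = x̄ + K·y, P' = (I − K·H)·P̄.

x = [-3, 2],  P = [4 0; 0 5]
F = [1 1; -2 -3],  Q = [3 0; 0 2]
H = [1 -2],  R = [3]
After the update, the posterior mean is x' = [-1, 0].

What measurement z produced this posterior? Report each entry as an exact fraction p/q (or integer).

z = [-1]

x̄ = F·x = [-1, 0]
P̄ = F·P·Fᵀ + Q = [12 -23; -23 63]
S = H·P̄·Hᵀ + R = [359]
K = P̄·Hᵀ·S⁻¹ = [58/359; -149/359]
x' − x̄ = [0, 0] = K·y
y = (KᵀK)⁻¹·Kᵀ·(x' − x̄) = [0]
z = y + H·x̄ = [0] + [-1] = [-1]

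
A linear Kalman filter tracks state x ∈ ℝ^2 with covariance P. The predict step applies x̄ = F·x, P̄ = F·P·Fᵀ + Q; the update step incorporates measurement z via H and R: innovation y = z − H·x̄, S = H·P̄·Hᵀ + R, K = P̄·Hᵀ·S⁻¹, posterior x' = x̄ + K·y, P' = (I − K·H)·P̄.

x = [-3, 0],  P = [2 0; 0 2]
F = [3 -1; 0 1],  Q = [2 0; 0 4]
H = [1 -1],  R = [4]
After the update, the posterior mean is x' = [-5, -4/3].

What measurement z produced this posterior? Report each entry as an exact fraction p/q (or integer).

x̄ = F·x = [-9, 0]
P̄ = F·P·Fᵀ + Q = [22 -2; -2 6]
S = H·P̄·Hᵀ + R = [36]
K = P̄·Hᵀ·S⁻¹ = [2/3; -2/9]
x' − x̄ = [4, -4/3] = K·y
y = (KᵀK)⁻¹·Kᵀ·(x' − x̄) = [6]
z = y + H·x̄ = [6] + [-9] = [-3]

z = [-3]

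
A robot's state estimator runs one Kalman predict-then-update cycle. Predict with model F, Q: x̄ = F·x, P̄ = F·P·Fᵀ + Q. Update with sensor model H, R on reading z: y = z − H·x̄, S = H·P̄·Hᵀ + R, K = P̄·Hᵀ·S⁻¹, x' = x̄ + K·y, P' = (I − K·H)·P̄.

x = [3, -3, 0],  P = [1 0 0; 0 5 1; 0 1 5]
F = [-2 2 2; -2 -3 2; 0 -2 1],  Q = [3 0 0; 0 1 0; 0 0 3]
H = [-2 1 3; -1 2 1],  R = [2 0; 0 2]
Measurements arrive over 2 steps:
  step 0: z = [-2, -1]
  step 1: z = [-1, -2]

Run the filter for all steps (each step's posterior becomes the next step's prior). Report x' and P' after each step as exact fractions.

step 0: x' = [73361/40229, -5878/40229, 29262/40229], P' = [417205/40229 123007/40229 220503/40229; 123007/40229 62761/40229 53031/40229; 220503/40229 53031/40229 129639/40229]
step 1: x' = [-582135261/477347371, -654016784/477347371, -295837237/477347371], P' = [1473032325/477347371 440188107/477347371 764249091/477347371; 440188107/477347371 480950681/477347371 62870955/477347371; 764249091/477347371 62870955/477347371 566820371/477347371]

step 0: x̄ = F·x = [-12, 3, 6]
step 0: P̄ = F·P·Fᵀ + Q = [55 -8 -12; -8 58 33; -12 33 24]
step 0: y = z − H·x̄ = [-47, -25]
step 0: S = H·P̄·Hᵀ + R = [870 629; 629 501]
step 0: K = P̄·Hᵀ·S⁻¹ = [-24947/40229 24656/40229; -12080/40229 27773/40229; 471/40229 7599/40229]
step 0: x' = x̄ + K·y = [73361/40229, -5878/40229, 29262/40229]
step 0: P' = (I − K·H)·P̄ = [417205/40229 123007/40229 220503/40229; 123007/40229 62761/40229 53031/40229; 220503/40229 53031/40229 129639/40229]
step 1: x̄ = F·x = [-99954/40229, -70564/40229, 41018/40229]
step 1: P̄ = F·P·Fᵀ + Q = [235275/40229 186738/40229 -46806/40229; 186738/40229 1868142/40229 315649/40229; -46806/40229 315649/40229 289246/40229]
step 1: y = z − H·x̄ = [-292627/40229, -80302/40229]
step 1: S = H·P̄·Hᵀ + R = [7201528/40229 6584455/40229; 6584455/40229 8686803/40229]
step 1: K = P̄·Hᵀ·S⁻¹ = [-106564635/477347371 85796490/477347371; -105406334/477347371 292292105/477347371; 117416943/477347371 -35843405/477347371]
step 1: x' = x̄ + K·y = [-582135261/477347371, -654016784/477347371, -295837237/477347371]
step 1: P' = (I − K·H)·P̄ = [1473032325/477347371 440188107/477347371 764249091/477347371; 440188107/477347371 480950681/477347371 62870955/477347371; 764249091/477347371 62870955/477347371 566820371/477347371]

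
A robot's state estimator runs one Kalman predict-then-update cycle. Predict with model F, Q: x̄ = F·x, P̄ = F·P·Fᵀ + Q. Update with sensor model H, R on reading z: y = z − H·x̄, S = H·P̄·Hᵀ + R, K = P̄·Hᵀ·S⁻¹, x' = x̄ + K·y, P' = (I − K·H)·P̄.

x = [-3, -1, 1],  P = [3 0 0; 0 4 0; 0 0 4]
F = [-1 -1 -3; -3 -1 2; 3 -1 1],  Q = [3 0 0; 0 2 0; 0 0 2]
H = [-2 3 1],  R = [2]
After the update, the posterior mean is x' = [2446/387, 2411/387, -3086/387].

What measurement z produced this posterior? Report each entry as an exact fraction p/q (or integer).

z = [-2]

x̄ = F·x = [1, 12, -7]
P̄ = F·P·Fᵀ + Q = [46 -11 -17; -11 49 -15; -17 -15 37]
S = H·P̄·Hᵀ + R = [774]
K = P̄·Hᵀ·S⁻¹ = [-71/387; 77/387; 13/387]
x' − x̄ = [2059/387, -2233/387, -377/387] = K·y
y = (KᵀK)⁻¹·Kᵀ·(x' − x̄) = [-29]
z = y + H·x̄ = [-29] + [27] = [-2]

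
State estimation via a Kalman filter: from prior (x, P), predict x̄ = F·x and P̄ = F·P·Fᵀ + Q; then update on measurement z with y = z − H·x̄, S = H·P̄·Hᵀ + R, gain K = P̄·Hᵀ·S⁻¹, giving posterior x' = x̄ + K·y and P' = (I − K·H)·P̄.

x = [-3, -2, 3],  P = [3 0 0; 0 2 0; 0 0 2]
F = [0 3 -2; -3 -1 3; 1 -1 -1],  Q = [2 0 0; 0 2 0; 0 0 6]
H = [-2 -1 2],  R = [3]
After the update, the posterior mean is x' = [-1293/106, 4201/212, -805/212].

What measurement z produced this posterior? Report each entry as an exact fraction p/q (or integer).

x̄ = F·x = [-12, 20, -4]
P̄ = F·P·Fᵀ + Q = [28 -18 -2; -18 49 -13; -2 -13 13]
S = H·P̄·Hᵀ + R = [212]
K = P̄·Hᵀ·S⁻¹ = [-21/106; -39/212; 43/212]
x' − x̄ = [-21/106, -39/212, 43/212] = K·y
y = (KᵀK)⁻¹·Kᵀ·(x' − x̄) = [1]
z = y + H·x̄ = [1] + [-4] = [-3]

z = [-3]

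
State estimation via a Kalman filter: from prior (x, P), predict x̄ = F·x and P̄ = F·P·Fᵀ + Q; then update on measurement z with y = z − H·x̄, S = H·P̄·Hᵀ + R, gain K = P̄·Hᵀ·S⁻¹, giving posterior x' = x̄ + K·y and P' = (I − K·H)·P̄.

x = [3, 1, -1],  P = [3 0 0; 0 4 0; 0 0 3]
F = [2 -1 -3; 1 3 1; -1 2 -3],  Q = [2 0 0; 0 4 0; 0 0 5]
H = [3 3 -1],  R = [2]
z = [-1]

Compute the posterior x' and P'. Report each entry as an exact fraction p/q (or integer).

x' = [345/226, -409/226, -2/113]
P' = [14411/452 -13017/452 1007/113; -13017/452 14231/452 870/113; 1007/113 870/113 5619/113]

x̄ = F·x = [8, 5, 2]
P̄ = F·P·Fᵀ + Q = [45 -15 13; -15 46 12; 13 12 51]
y = z − H·x̄ = [-38]
S = H·P̄·Hᵀ + R = [452]
K = P̄·Hᵀ·S⁻¹ = [77/452; 81/452; 6/113]
x' = x̄ + K·y = [345/226, -409/226, -2/113]
P' = (I − K·H)·P̄ = [14411/452 -13017/452 1007/113; -13017/452 14231/452 870/113; 1007/113 870/113 5619/113]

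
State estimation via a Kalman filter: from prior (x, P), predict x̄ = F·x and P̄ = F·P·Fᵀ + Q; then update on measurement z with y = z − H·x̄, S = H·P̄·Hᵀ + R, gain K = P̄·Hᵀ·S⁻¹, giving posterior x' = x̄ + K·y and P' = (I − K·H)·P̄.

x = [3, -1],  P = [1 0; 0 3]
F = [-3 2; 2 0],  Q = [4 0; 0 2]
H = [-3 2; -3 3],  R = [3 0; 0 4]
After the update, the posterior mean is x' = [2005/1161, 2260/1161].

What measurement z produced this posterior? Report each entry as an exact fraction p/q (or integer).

z = [-2, 1]

x̄ = F·x = [-11, 6]
P̄ = F·P·Fᵀ + Q = [25 -6; -6 6]
S = H·P̄·Hᵀ + R = [324 351; 351 391]
K = P̄·Hᵀ·S⁻¹ = [-458/1161 5/43; -302/1161 14/43]
x' − x̄ = [14776/1161, -4706/1161] = K·y
y = (KᵀK)⁻¹·Kᵀ·(x' − x̄) = [-47, -50]
z = y + H·x̄ = [-47, -50] + [45, 51] = [-2, 1]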